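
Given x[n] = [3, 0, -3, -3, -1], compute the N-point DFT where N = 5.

X[k] = Σ(n=0 to 4) x[n] · ω_5^(nk)
where ω_5 = e^(-2πi/5)

Computing each X[k]:
X[0] = -4
X[1] = 7.5451-0.9511i
X[2] = 1.9549-0.5878i
X[3] = 1.9549+0.5878i
X[4] = 7.5451+0.9511i

X = [-4, 7.5451-0.9511i, 1.9549-0.5878i, 1.9549+0.5878i, 7.5451+0.9511i]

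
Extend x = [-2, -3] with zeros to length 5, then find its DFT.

Original 2-point DFT: [-5, 1]
Zero-padded 5-point DFT provides frequency interpolation.

DFT_5([x, 0, ...]) = [-5, -2.9271+2.8532i, 0.4271+1.7634i, 0.4271-1.7634i, -2.9271-2.8532i]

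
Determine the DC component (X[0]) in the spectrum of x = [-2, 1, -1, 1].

X[0] = Σ(n=0 to 3) x[n] · ω_4^0 = Σ x[n]
= (-2) + (1) + (-1) + (1)

X[0] = -1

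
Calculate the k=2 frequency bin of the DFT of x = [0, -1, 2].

X[2] = Σ(n=0 to 2) x[n] · ω_3^(2n) where ω_3 = e^(-2πi/3)
= (0)·ω_3^0 + (-1)·ω_3^2 + (2)·ω_3^4

X[2] = -0.5000-2.5981i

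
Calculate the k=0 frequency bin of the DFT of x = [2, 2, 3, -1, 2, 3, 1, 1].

X[0] = Σ(n=0 to 7) x[n] · ω_8^0 = Σ x[n]
= (2) + (2) + (3) + (-1) + (2) + (3) + (1) + (1)

X[0] = 13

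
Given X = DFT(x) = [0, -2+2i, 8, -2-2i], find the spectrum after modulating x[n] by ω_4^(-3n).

Modulation property: DFT(ω_4^(-3n)·x[n]) = X[(k-3) mod 4], so circularly shift X by 3 positions.

X[k-3] = [-2+2i, 8, -2-2i, 0]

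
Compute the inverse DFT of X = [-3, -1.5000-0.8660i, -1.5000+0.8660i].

x[n] = (1/3) Σ(k=0 to 2) X[k] · e^(2πikn/3)

Computing each x[n]:
x[0] = -2
x[1] = 0
x[2] = -1

x = [-2, 0, -1]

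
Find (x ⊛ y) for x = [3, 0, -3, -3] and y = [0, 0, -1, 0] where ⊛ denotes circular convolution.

(x ⊛ y)[n] = Σ(m=0 to 3) x[m] · y[(n-m) mod 4]

Computing each output sample:
(x ⊛ y)[0] = 3
(x ⊛ y)[1] = 3
(x ⊛ y)[2] = -3
(x ⊛ y)[3] = 0

x ⊛ y = [3, 3, -3, 0]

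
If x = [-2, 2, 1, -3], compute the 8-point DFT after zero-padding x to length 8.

Original 4-point DFT: [-2, -3-5i, 0, -3+5i]
Zero-padded 8-point DFT provides frequency interpolation.

DFT_8([x, 0, ...]) = [-2, 1.5355-0.2929i, -3-5i, -5.5355+1.7071i, 0, -5.5355-1.7071i, -3+5i, 1.5355+0.2929i]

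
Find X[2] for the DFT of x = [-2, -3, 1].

X[2] = Σ(n=0 to 2) x[n] · ω_3^(2n) where ω_3 = e^(-2πi/3)
= (-2)·ω_3^0 + (-3)·ω_3^2 + (1)·ω_3^4

X[2] = -1.0000-3.4641i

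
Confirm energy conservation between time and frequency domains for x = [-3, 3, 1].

Time domain:
Σ|x[n]|² = |-3|² + |3|² + |1|² = 19.0000

Frequency domain:
(1/3)Σ|X[k]|² = (1/3)(|1|² + |-5.0000-1.7321i|² + |-5.0000+1.7321i|²) = (1/3)·57.0000 = 19.0000

Both sides agree, confirming Parseval's theorem.

Σ|x[n]|² = (1/N)Σ|X[k]|² = 19.0000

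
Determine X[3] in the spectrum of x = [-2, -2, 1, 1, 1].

X[3] = Σ(n=0 to 4) x[n] · ω_5^(3n) where ω_5 = e^(-2πi/5)
= (-2)·ω_5^0 + (-2)·ω_5^3 + (1)·ω_5^6 + (1)·ω_5^9 + (1)·ω_5^12

X[3] = -0.5729-1.7634i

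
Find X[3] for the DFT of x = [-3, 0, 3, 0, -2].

X[3] = Σ(n=0 to 4) x[n] · ω_5^(3n) where ω_5 = e^(-2πi/5)
= (-3)·ω_5^0 + (0)·ω_5^3 + (3)·ω_5^6 + (0)·ω_5^9 + (-2)·ω_5^12

X[3] = -0.4549-1.6776i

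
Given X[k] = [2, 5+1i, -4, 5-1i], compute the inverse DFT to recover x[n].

x[n] = (1/4) Σ(k=0 to 3) X[k] · e^(2πikn/4)

Computing each x[n]:
x[0] = 2
x[1] = 1
x[2] = -3
x[3] = 2

x = [2, 1, -3, 2]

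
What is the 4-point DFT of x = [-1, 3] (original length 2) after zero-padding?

Original 2-point DFT: [2, -4]
Zero-padded 4-point DFT provides frequency interpolation.

DFT_4([x, 0, ...]) = [2, -1-3i, -4, -1+3i]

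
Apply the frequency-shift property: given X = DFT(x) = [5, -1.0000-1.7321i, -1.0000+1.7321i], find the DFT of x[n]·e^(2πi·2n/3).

Modulation property: DFT(ω_3^(-2n)·x[n]) = X[(k-2) mod 3], so circularly shift X by 2 positions.

X[k-2] = [-1.0000-1.7321i, -1.0000+1.7321i, 5]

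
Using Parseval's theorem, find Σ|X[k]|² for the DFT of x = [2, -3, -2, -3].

Parseval: Σ|x[n]|² = (1/N)Σ|X[k]|², so Σ|X[k]|² = N·Σ|x[n]|² = 4·26.0000

Σ|X[k]|² = N·Σ|x[n]|² = 4·26.0000 = 104.0000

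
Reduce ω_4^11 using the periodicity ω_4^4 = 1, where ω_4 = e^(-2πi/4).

Since ω_4^4 = 1, powers reduce modulo 4.
11 mod 4 = 3
So ω_4^11 = ω_4^3 = e^(-2πi·3/4)

ω_4^11 = ω_4^3 = 1i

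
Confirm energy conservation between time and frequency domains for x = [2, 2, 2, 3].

Time domain:
Σ|x[n]|² = |2|² + |2|² + |2|² + |3|² = 21.0000

Frequency domain:
(1/4)Σ|X[k]|² = (1/4)(|9|² + |1i|² + |-1|² + |-1i|²) = (1/4)·84.0000 = 21.0000

Both sides agree, confirming Parseval's theorem.

Σ|x[n]|² = (1/N)Σ|X[k]|² = 21.0000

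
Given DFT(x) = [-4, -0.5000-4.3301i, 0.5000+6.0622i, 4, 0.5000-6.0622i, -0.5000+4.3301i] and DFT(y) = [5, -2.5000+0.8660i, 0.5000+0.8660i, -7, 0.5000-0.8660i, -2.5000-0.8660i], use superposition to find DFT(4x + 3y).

By linearity: DFT(4x + 3y) = 4·DFT(x) + 3·DFT(y)
= 4·[-4, -0.5000-4.3301i, 0.5000+6.0622i, 4, 0.5000-6.0622i, -0.5000+4.3301i] + 3·[5, -2.5000+0.8660i, 0.5000+0.8660i, -7, 0.5000-0.8660i, -2.5000-0.8660i]

Computing element-wise:
Z[0] = 4·(-4) + 3·(5) = -1
Z[1] = 4·(-0.5000-4.3301i) + 3·(-2.5000+0.8660i) = -9.5000-14.7224i
Z[2] = 4·(0.5000+6.0622i) + 3·(0.5000+0.8660i) = 3.5000+26.8468i
Z[3] = 4·(4) + 3·(-7) = -5
Z[4] = 4·(0.5000-6.0622i) + 3·(0.5000-0.8660i) = 3.5000-26.8468i
Z[5] = 4·(-0.5000+4.3301i) + 3·(-2.5000-0.8660i) = -9.5000+14.7224i

DFT(4x + 3y) = 4·X + 3·Y = [-1, -9.5000-14.7224i, 3.5000+26.8468i, -5, 3.5000-26.8468i, -9.5000+14.7224i]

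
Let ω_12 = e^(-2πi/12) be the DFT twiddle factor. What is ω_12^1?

ω_12^1 = e^(-2πi·1/12)
= cos(-2π·1/12) + i·sin(-2π·1/12)
= cos(-2π/12) + i·sin(-2π/12)

ω_12^1 = cos(-2π/12) + i·sin(-2π/12) = 0.8660-0.5000i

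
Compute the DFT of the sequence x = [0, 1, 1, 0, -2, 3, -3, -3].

X[k] = Σ(n=0 to 7) x[n] · ω_8^(nk)
where ω_8 = e^(-2πi/8)

Computing each X[k]:
X[0] = -3
X[1] = -1.5355-4.7071i
X[2] = -7i
X[3] = 5.5355+3.2929i
X[4] = -5
X[5] = 5.5355-3.2929i
X[6] = 7i
X[7] = -1.5355+4.7071i

X = [-3, -1.5355-4.7071i, -7i, 5.5355+3.2929i, -5, 5.5355-3.2929i, 7i, -1.5355+4.7071i]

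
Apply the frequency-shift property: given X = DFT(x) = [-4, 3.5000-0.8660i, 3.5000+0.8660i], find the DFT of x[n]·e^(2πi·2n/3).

Modulation property: DFT(ω_3^(-2n)·x[n]) = X[(k-2) mod 3], so circularly shift X by 2 positions.

X[k-2] = [3.5000-0.8660i, 3.5000+0.8660i, -4]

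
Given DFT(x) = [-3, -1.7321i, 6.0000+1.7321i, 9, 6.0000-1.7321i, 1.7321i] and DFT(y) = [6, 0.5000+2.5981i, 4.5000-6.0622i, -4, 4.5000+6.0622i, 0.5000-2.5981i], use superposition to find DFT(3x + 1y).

By linearity: DFT(3x + 1y) = 3·DFT(x) + 1·DFT(y)
= 3·[-3, -1.7321i, 6.0000+1.7321i, 9, 6.0000-1.7321i, 1.7321i] + 1·[6, 0.5000+2.5981i, 4.5000-6.0622i, -4, 4.5000+6.0622i, 0.5000-2.5981i]

Computing element-wise:
Z[0] = 3·(-3) + 1·(6) = -3
Z[1] = 3·(-1.7321i) + 1·(0.5000+2.5981i) = 0.5000-2.5982i
Z[2] = 3·(6.0000+1.7321i) + 1·(4.5000-6.0622i) = 22.5000-0.8659i
Z[3] = 3·(9) + 1·(-4) = 23
Z[4] = 3·(6.0000-1.7321i) + 1·(4.5000+6.0622i) = 22.5000+0.8659i
Z[5] = 3·(1.7321i) + 1·(0.5000-2.5981i) = 0.5000+2.5982i

DFT(3x + 1y) = 3·X + 1·Y = [-3, 0.5000-2.5982i, 22.5000-0.8659i, 23, 22.5000+0.8659i, 0.5000+2.5982i]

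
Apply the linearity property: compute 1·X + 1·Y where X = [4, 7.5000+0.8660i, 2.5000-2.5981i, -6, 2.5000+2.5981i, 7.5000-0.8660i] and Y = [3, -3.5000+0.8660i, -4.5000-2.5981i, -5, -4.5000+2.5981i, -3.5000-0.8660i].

By linearity: DFT(1x + 1y) = 1·DFT(x) + 1·DFT(y)
= 1·[4, 7.5000+0.8660i, 2.5000-2.5981i, -6, 2.5000+2.5981i, 7.5000-0.8660i] + 1·[3, -3.5000+0.8660i, -4.5000-2.5981i, -5, -4.5000+2.5981i, -3.5000-0.8660i]

Computing element-wise:
Z[0] = 1·(4) + 1·(3) = 7
Z[1] = 1·(7.5000+0.8660i) + 1·(-3.5000+0.8660i) = 4.0000+1.7320i
Z[2] = 1·(2.5000-2.5981i) + 1·(-4.5000-2.5981i) = -2.0000-5.1962i
Z[3] = 1·(-6) + 1·(-5) = -11
Z[4] = 1·(2.5000+2.5981i) + 1·(-4.5000+2.5981i) = -2.0000+5.1962i
Z[5] = 1·(7.5000-0.8660i) + 1·(-3.5000-0.8660i) = 4.0000-1.7320i

DFT(1x + 1y) = 1·X + 1·Y = [7, 4.0000+1.7320i, -2.0000-5.1962i, -11, -2.0000+5.1962i, 4.0000-1.7320i]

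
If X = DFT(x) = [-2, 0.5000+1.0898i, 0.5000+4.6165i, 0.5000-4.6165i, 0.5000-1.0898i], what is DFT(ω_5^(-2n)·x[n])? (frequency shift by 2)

Modulation property: DFT(ω_5^(-2n)·x[n]) = X[(k-2) mod 5], so circularly shift X by 2 positions.

X[k-2] = [0.5000-4.6165i, 0.5000-1.0898i, -2, 0.5000+1.0898i, 0.5000+4.6165i]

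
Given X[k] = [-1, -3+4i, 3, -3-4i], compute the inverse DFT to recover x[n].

x[n] = (1/4) Σ(k=0 to 3) X[k] · e^(2πikn/4)

Computing each x[n]:
x[0] = -1
x[1] = -3
x[2] = 2
x[3] = 1

x = [-1, -3, 2, 1]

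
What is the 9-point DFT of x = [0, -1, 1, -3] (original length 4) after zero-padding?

Original 4-point DFT: [-3, -1-2i, 5, -1+2i]
Zero-padded 9-point DFT provides frequency interpolation.

DFT_9([x, 0, ...]) = [-3, 0.9076+2.2561i, 0.3867-1.9553i, -3.0000+1.7321i, 3.2057+3.5829i, 3.2057-3.5829i, -3.0000-1.7321i, 0.3867+1.9553i, 0.9076-2.2561i]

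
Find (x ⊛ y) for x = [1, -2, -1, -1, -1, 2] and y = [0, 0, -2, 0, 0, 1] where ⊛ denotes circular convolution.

(x ⊛ y)[n] = Σ(m=0 to 5) x[m] · y[(n-m) mod 6]

Computing each output sample:
(x ⊛ y)[0] = 0
(x ⊛ y)[1] = -5
(x ⊛ y)[2] = -3
(x ⊛ y)[3] = 3
(x ⊛ y)[4] = 4
(x ⊛ y)[5] = 3

x ⊛ y = [0, -5, -3, 3, 4, 3]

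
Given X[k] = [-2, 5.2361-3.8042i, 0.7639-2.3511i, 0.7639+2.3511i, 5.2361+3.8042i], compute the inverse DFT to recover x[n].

x[n] = (1/5) Σ(k=0 to 4) X[k] · e^(2πikn/5)

Computing each x[n]:
x[0] = 2
x[1] = 2
x[2] = -2
x[3] = -2
x[4] = -2

x = [2, 2, -2, -2, -2]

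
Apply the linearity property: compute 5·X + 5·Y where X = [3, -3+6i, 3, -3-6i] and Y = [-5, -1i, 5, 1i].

By linearity: DFT(5x + 5y) = 5·DFT(x) + 5·DFT(y)
= 5·[3, -3+6i, 3, -3-6i] + 5·[-5, -1i, 5, 1i]

Computing element-wise:
Z[0] = 5·(3) + 5·(-5) = -10
Z[1] = 5·(-3+6i) + 5·(-1i) = -15+25i
Z[2] = 5·(3) + 5·(5) = 40
Z[3] = 5·(-3-6i) + 5·(1i) = -15-25i

DFT(5x + 5y) = 5·X + 5·Y = [-10, -15+25i, 40, -15-25i]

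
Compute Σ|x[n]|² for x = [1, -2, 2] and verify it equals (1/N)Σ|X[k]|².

Time domain:
Σ|x[n]|² = |1|² + |-2|² + |2|² = 9.0000

Frequency domain:
(1/3)Σ|X[k]|² = (1/3)(|1|² + |1.0000+3.4641i|² + |1.0000-3.4641i|²) = (1/3)·27.0000 = 9.0000

Both sides agree, confirming Parseval's theorem.

Σ|x[n]|² = (1/N)Σ|X[k]|² = 9.0000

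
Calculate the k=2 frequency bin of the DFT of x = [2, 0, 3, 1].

X[2] = Σ(n=0 to 3) x[n] · ω_4^(2n) where ω_4 = e^(-2πi/4)
= (2)·ω_4^0 + (0)·ω_4^2 + (3)·ω_4^4 + (1)·ω_4^6

X[2] = 4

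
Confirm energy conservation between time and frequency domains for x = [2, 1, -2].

Time domain:
Σ|x[n]|² = |2|² + |1|² + |-2|² = 9.0000

Frequency domain:
(1/3)Σ|X[k]|² = (1/3)(|1|² + |2.5000-2.5981i|² + |2.5000+2.5981i|²) = (1/3)·27.0000 = 9.0000

Both sides agree, confirming Parseval's theorem.

Σ|x[n]|² = (1/N)Σ|X[k]|² = 9.0000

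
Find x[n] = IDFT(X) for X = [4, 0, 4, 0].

x[n] = (1/4) Σ(k=0 to 3) X[k] · e^(2πikn/4)

Computing each x[n]:
x[0] = 2
x[1] = 0
x[2] = 2
x[3] = 0

x = [2, 0, 2, 0]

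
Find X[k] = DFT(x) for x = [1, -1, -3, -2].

X[k] = Σ(n=0 to 3) x[n] · ω_4^(nk)
where ω_4 = e^(-2πi/4)

Computing each X[k]:
X[0] = -5
X[1] = 4-1i
X[2] = 1
X[3] = 4+1i

X = [-5, 4-1i, 1, 4+1i]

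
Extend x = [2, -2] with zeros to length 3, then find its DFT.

Original 2-point DFT: [0, 4]
Zero-padded 3-point DFT provides frequency interpolation.

DFT_3([x, 0, ...]) = [0, 3.0000+1.7321i, 3.0000-1.7321i]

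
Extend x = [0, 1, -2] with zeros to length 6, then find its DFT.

Original 3-point DFT: [-1, 0.5000-2.5981i, 0.5000+2.5981i]
Zero-padded 6-point DFT provides frequency interpolation.

DFT_6([x, 0, ...]) = [-1, 1.5000+0.8660i, 0.5000-2.5981i, -3, 0.5000+2.5981i, 1.5000-0.8660i]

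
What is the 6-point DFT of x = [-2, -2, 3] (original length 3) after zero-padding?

Original 3-point DFT: [-1, -2.5000+4.3301i, -2.5000-4.3301i]
Zero-padded 6-point DFT provides frequency interpolation.

DFT_6([x, 0, ...]) = [-1, -4.5000-0.8660i, -2.5000+4.3301i, 3, -2.5000-4.3301i, -4.5000+0.8660i]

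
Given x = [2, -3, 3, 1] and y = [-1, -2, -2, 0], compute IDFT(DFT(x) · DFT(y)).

(x ⊛ y)[n] = Σ(m=0 to 3) x[m] · y[(n-m) mod 4]

Computing each output sample:
(x ⊛ y)[0] = -10
(x ⊛ y)[1] = -3
(x ⊛ y)[2] = -1
(x ⊛ y)[3] = -1

x ⊛ y = [-10, -3, -1, -1]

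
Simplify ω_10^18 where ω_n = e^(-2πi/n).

Since ω_10^10 = 1, powers reduce modulo 10.
18 mod 10 = 8
So ω_10^18 = ω_10^8 = e^(-2πi·8/10)

ω_10^18 = ω_10^8 = 0.3090+0.9511i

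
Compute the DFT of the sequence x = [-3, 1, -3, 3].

X[k] = Σ(n=0 to 3) x[n] · ω_4^(nk)
where ω_4 = e^(-2πi/4)

Computing each X[k]:
X[0] = -2
X[1] = 2i
X[2] = -10
X[3] = -2i

X = [-2, 2i, -10, -2i]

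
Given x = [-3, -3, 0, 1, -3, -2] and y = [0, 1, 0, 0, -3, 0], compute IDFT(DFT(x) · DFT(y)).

(x ⊛ y)[n] = Σ(m=0 to 5) x[m] · y[(n-m) mod 6]

Computing each output sample:
(x ⊛ y)[0] = -2
(x ⊛ y)[1] = -6
(x ⊛ y)[2] = 6
(x ⊛ y)[3] = 6
(x ⊛ y)[4] = 10
(x ⊛ y)[5] = 6

x ⊛ y = [-2, -6, 6, 6, 10, 6]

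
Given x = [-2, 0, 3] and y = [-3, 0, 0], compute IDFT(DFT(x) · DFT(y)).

(x ⊛ y)[n] = Σ(m=0 to 2) x[m] · y[(n-m) mod 3]

Computing each output sample:
(x ⊛ y)[0] = 6
(x ⊛ y)[1] = 0
(x ⊛ y)[2] = -9

x ⊛ y = [6, 0, -9]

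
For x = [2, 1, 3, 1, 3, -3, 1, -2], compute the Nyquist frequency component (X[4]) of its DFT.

X[4] = Σ(n=0 to 7) x[n] · ω_8^(4n) where ω_8 = e^(-2πi/8)
= (2)·ω_8^0 + (1)·ω_8^4 + (3)·ω_8^8 + (1)·ω_8^12 + (3)·ω_8^16 + (-3)·ω_8^20 + (1)·ω_8^24 + (-2)·ω_8^28

X[4] = 12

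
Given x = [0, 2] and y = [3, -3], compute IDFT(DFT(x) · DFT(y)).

(x ⊛ y)[n] = Σ(m=0 to 1) x[m] · y[(n-m) mod 2]

Computing each output sample:
(x ⊛ y)[0] = -6
(x ⊛ y)[1] = 6

x ⊛ y = [-6, 6]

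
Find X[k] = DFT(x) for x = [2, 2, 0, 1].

X[k] = Σ(n=0 to 3) x[n] · ω_4^(nk)
where ω_4 = e^(-2πi/4)

Computing each X[k]:
X[0] = 5
X[1] = 2-1i
X[2] = -1
X[3] = 2+1i

X = [5, 2-1i, -1, 2+1i]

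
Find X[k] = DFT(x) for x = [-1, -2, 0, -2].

X[k] = Σ(n=0 to 3) x[n] · ω_4^(nk)
where ω_4 = e^(-2πi/4)

Computing each X[k]:
X[0] = -5
X[1] = -1
X[2] = 3
X[3] = -1

X = [-5, -1, 3, -1]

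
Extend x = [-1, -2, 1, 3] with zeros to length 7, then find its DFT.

Original 4-point DFT: [1, -2+5i, -1, -2-5i]
Zero-padded 7-point DFT provides frequency interpolation.

DFT_7([x, 0, ...]) = [1, -5.1724-0.7129i, 0.4145+4.7292i, 0.7579-1.2752i, 0.7579+1.2752i, 0.4145-4.7292i, -5.1724+0.7129i]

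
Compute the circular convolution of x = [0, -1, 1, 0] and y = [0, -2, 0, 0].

(x ⊛ y)[n] = Σ(m=0 to 3) x[m] · y[(n-m) mod 4]

Computing each output sample:
(x ⊛ y)[0] = 0
(x ⊛ y)[1] = 0
(x ⊛ y)[2] = 2
(x ⊛ y)[3] = -2

x ⊛ y = [0, 0, 2, -2]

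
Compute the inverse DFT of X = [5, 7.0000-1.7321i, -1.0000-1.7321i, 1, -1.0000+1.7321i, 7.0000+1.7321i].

x[n] = (1/6) Σ(k=0 to 5) X[k] · e^(2πikn/6)

Computing each x[n]:
x[0] = 3
x[1] = 3
x[2] = 0
x[3] = -2
x[4] = 0
x[5] = 1

x = [3, 3, 0, -2, 0, 1]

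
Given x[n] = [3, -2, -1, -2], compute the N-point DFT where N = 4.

X[k] = Σ(n=0 to 3) x[n] · ω_4^(nk)
where ω_4 = e^(-2πi/4)

Computing each X[k]:
X[0] = -2
X[1] = 4
X[2] = 6
X[3] = 4

X = [-2, 4, 6, 4]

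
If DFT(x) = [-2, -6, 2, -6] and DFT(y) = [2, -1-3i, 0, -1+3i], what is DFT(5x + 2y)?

By linearity: DFT(5x + 2y) = 5·DFT(x) + 2·DFT(y)
= 5·[-2, -6, 2, -6] + 2·[2, -1-3i, 0, -1+3i]

Computing element-wise:
Z[0] = 5·(-2) + 2·(2) = -6
Z[1] = 5·(-6) + 2·(-1-3i) = -32-6i
Z[2] = 5·(2) + 2·(0) = 10
Z[3] = 5·(-6) + 2·(-1+3i) = -32+6i

DFT(5x + 2y) = 5·X + 2·Y = [-6, -32-6i, 10, -32+6i]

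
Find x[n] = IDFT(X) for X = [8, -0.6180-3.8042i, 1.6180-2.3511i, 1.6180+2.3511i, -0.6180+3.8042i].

x[n] = (1/5) Σ(k=0 to 4) X[k] · e^(2πikn/5)

Computing each x[n]:
x[0] = 2
x[1] = 3
x[2] = 2
x[3] = 2
x[4] = -1

x = [2, 3, 2, 2, -1]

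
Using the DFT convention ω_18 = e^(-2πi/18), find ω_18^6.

ω_18^6 = e^(-2πi·6/18)
= cos(-2π·6/18) + i·sin(-2π·6/18)
= cos(-12π/18) + i·sin(-12π/18)

ω_18^6 = cos(-12π/18) + i·sin(-12π/18) = -0.5000-0.8660i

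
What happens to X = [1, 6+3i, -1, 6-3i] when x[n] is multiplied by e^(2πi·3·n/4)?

Modulation property: DFT(ω_4^(-3n)·x[n]) = X[(k-3) mod 4], so circularly shift X by 3 positions.

X[k-3] = [6+3i, -1, 6-3i, 1]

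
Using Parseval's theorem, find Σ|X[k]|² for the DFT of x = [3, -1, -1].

Parseval: Σ|x[n]|² = (1/N)Σ|X[k]|², so Σ|X[k]|² = N·Σ|x[n]|² = 3·11.0000

Σ|X[k]|² = N·Σ|x[n]|² = 3·11.0000 = 33.0000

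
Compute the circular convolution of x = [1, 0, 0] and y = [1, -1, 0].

(x ⊛ y)[n] = Σ(m=0 to 2) x[m] · y[(n-m) mod 3]

Computing each output sample:
(x ⊛ y)[0] = 1
(x ⊛ y)[1] = -1
(x ⊛ y)[2] = 0

x ⊛ y = [1, -1, 0]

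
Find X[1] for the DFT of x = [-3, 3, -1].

X[1] = Σ(n=0 to 2) x[n] · ω_3^(1n) where ω_3 = e^(-2πi/3)
= (-3)·ω_3^0 + (3)·ω_3^1 + (-1)·ω_3^2

X[1] = -4.0000-3.4641i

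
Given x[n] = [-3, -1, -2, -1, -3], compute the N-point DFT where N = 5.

X[k] = Σ(n=0 to 4) x[n] · ω_5^(nk)
where ω_5 = e^(-2πi/5)

Computing each X[k]:
X[0] = -10
X[1] = -1.8090-1.3143i
X[2] = -0.6910-2.1266i
X[3] = -0.6910+2.1266i
X[4] = -1.8090+1.3143i

X = [-10, -1.8090-1.3143i, -0.6910-2.1266i, -0.6910+2.1266i, -1.8090+1.3143i]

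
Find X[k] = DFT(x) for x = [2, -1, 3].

X[k] = Σ(n=0 to 2) x[n] · ω_3^(nk)
where ω_3 = e^(-2πi/3)

Computing each X[k]:
X[0] = 4
X[1] = 1.0000+3.4641i
X[2] = 1.0000-3.4641i

X = [4, 1.0000+3.4641i, 1.0000-3.4641i]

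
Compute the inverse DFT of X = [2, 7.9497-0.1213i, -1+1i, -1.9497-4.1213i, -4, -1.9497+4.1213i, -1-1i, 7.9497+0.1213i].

x[n] = (1/8) Σ(k=0 to 7) X[k] · e^(2πikn/8)

Computing each x[n]:
x[0] = 1
x[1] = 3
x[2] = -1
x[3] = 0
x[4] = -2
x[5] = -2
x[6] = 1
x[7] = 2

x = [1, 3, -1, 0, -2, -2, 1, 2]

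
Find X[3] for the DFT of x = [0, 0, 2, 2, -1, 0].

X[3] = Σ(n=0 to 5) x[n] · ω_6^(3n) where ω_6 = e^(-2πi/6)
= (0)·ω_6^0 + (0)·ω_6^3 + (2)·ω_6^6 + (2)·ω_6^9 + (-1)·ω_6^12 + (0)·ω_6^15

X[3] = -1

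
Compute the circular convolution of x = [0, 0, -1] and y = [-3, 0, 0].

(x ⊛ y)[n] = Σ(m=0 to 2) x[m] · y[(n-m) mod 3]

Computing each output sample:
(x ⊛ y)[0] = 0
(x ⊛ y)[1] = 0
(x ⊛ y)[2] = 3

x ⊛ y = [0, 0, 3]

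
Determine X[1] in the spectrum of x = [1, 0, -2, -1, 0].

X[1] = Σ(n=0 to 4) x[n] · ω_5^(1n) where ω_5 = e^(-2πi/5)
= (1)·ω_5^0 + (0)·ω_5^1 + (-2)·ω_5^2 + (-1)·ω_5^3 + (0)·ω_5^4

X[1] = 3.4271+0.5878i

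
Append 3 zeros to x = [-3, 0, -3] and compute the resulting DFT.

Original 3-point DFT: [-6, -1.5000-2.5981i, -1.5000+2.5981i]
Zero-padded 6-point DFT provides frequency interpolation.

DFT_6([x, 0, ...]) = [-6, -1.5000+2.5981i, -1.5000-2.5981i, -6, -1.5000+2.5981i, -1.5000-2.5981i]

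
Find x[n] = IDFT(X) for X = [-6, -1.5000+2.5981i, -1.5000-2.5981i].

x[n] = (1/3) Σ(k=0 to 2) X[k] · e^(2πikn/3)

Computing each x[n]:
x[0] = -3
x[1] = -3
x[2] = 0

x = [-3, -3, 0]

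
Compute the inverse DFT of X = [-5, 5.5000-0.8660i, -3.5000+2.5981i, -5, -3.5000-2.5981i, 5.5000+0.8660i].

x[n] = (1/6) Σ(k=0 to 5) X[k] · e^(2πikn/6)

Computing each x[n]:
x[0] = -1
x[1] = 1
x[2] = -1
x[3] = -3
x[4] = -3
x[5] = 2

x = [-1, 1, -1, -3, -3, 2]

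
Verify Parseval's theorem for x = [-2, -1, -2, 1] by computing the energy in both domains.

Time domain:
Σ|x[n]|² = |-2|² + |-1|² + |-2|² + |1|² = 10.0000

Frequency domain:
(1/4)Σ|X[k]|² = (1/4)(|-4|² + |2i|² + |-4|² + |-2i|²) = (1/4)·40.0000 = 10.0000

Both sides agree, confirming Parseval's theorem.

Σ|x[n]|² = (1/N)Σ|X[k]|² = 10.0000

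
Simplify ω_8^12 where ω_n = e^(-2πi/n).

Since ω_8^8 = 1, powers reduce modulo 8.
12 mod 8 = 4
So ω_8^12 = ω_8^4 = e^(-2πi·4/8)

ω_8^12 = ω_8^4 = -1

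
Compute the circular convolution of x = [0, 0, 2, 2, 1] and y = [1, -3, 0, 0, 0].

(x ⊛ y)[n] = Σ(m=0 to 4) x[m] · y[(n-m) mod 5]

Computing each output sample:
(x ⊛ y)[0] = -3
(x ⊛ y)[1] = 0
(x ⊛ y)[2] = 2
(x ⊛ y)[3] = -4
(x ⊛ y)[4] = -5

x ⊛ y = [-3, 0, 2, -4, -5]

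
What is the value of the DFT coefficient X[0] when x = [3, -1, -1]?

X[0] = Σ(n=0 to 2) x[n] · ω_3^0 = Σ x[n]
= (3) + (-1) + (-1)

X[0] = 1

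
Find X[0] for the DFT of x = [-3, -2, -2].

X[0] = Σ(n=0 to 2) x[n] · ω_3^0 = Σ x[n]
= (-3) + (-2) + (-2)

X[0] = -7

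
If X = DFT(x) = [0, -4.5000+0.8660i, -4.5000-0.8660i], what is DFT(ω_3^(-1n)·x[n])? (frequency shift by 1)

Modulation property: DFT(ω_3^(-1n)·x[n]) = X[(k-1) mod 3], so circularly shift X by 1 positions.

X[k-1] = [-4.5000-0.8660i, 0, -4.5000+0.8660i]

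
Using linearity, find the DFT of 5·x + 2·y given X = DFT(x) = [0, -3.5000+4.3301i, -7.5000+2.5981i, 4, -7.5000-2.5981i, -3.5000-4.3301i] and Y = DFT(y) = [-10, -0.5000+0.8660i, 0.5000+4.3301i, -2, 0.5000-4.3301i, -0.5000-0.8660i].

By linearity: DFT(5x + 2y) = 5·DFT(x) + 2·DFT(y)
= 5·[0, -3.5000+4.3301i, -7.5000+2.5981i, 4, -7.5000-2.5981i, -3.5000-4.3301i] + 2·[-10, -0.5000+0.8660i, 0.5000+4.3301i, -2, 0.5000-4.3301i, -0.5000-0.8660i]

Computing element-wise:
Z[0] = 5·(0) + 2·(-10) = -20
Z[1] = 5·(-3.5000+4.3301i) + 2·(-0.5000+0.8660i) = -18.5000+23.3825i
Z[2] = 5·(-7.5000+2.5981i) + 2·(0.5000+4.3301i) = -36.5000+21.6507i
Z[3] = 5·(4) + 2·(-2) = 16
Z[4] = 5·(-7.5000-2.5981i) + 2·(0.5000-4.3301i) = -36.5000-21.6507i
Z[5] = 5·(-3.5000-4.3301i) + 2·(-0.5000-0.8660i) = -18.5000-23.3825i

DFT(5x + 2y) = 5·X + 2·Y = [-20, -18.5000+23.3825i, -36.5000+21.6507i, 16, -36.5000-21.6507i, -18.5000-23.3825i]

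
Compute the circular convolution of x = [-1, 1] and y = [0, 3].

(x ⊛ y)[n] = Σ(m=0 to 1) x[m] · y[(n-m) mod 2]

Computing each output sample:
(x ⊛ y)[0] = 3
(x ⊛ y)[1] = -3

x ⊛ y = [3, -3]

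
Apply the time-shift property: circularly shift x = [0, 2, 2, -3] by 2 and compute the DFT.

Time shift by 2: X_shifted[k] = ω_4^(2k) · X[k]
Shifted x = [2, -3, 0, 2]

DFT(x[n-2]) = [1, 2+5i, 3, 2-5i]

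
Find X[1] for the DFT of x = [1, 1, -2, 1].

X[1] = Σ(n=0 to 3) x[n] · ω_4^(1n) where ω_4 = e^(-2πi/4)
= (1)·ω_4^0 + (1)·ω_4^1 + (-2)·ω_4^2 + (1)·ω_4^3

X[1] = 3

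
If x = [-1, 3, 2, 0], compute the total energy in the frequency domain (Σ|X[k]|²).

Parseval: Σ|x[n]|² = (1/N)Σ|X[k]|², so Σ|X[k]|² = N·Σ|x[n]|² = 4·14.0000

Σ|X[k]|² = N·Σ|x[n]|² = 4·14.0000 = 56.0000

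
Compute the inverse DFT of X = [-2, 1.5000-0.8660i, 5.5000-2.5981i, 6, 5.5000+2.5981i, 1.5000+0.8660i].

x[n] = (1/6) Σ(k=0 to 5) X[k] · e^(2πikn/6)

Computing each x[n]:
x[0] = 3
x[1] = -1
x[2] = -1
x[3] = 0
x[4] = 0
x[5] = -3

x = [3, -1, -1, 0, 0, -3]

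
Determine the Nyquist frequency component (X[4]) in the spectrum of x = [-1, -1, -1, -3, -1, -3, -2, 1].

X[4] = Σ(n=0 to 7) x[n] · ω_8^(4n) where ω_8 = e^(-2πi/8)
= (-1)·ω_8^0 + (-1)·ω_8^4 + (-1)·ω_8^8 + (-3)·ω_8^12 + (-1)·ω_8^16 + (-3)·ω_8^20 + (-2)·ω_8^24 + (1)·ω_8^28

X[4] = 1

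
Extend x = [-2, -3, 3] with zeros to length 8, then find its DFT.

Original 3-point DFT: [-2, -2.0000+5.1962i, -2.0000-5.1962i]
Zero-padded 8-point DFT provides frequency interpolation.

DFT_8([x, 0, ...]) = [-2, -4.1213-0.8787i, -5+3i, 0.1213+5.1213i, 4, 0.1213-5.1213i, -5-3i, -4.1213+0.8787i]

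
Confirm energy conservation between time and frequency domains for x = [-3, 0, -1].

Time domain:
Σ|x[n]|² = |-3|² + |0|² + |-1|² = 10.0000

Frequency domain:
(1/3)Σ|X[k]|² = (1/3)(|-4|² + |-2.5000-0.8660i|² + |-2.5000+0.8660i|²) = (1/3)·30.0000 = 10.0000

Both sides agree, confirming Parseval's theorem.

Σ|x[n]|² = (1/N)Σ|X[k]|² = 10.0000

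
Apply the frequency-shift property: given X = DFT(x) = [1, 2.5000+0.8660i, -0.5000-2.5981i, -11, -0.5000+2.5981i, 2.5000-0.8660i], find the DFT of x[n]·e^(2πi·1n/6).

Modulation property: DFT(ω_6^(-1n)·x[n]) = X[(k-1) mod 6], so circularly shift X by 1 positions.

X[k-1] = [2.5000-0.8660i, 1, 2.5000+0.8660i, -0.5000-2.5981i, -11, -0.5000+2.5981i]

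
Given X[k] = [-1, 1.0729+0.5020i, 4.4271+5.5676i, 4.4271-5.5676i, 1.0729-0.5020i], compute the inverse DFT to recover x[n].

x[n] = (1/5) Σ(k=0 to 4) X[k] · e^(2πikn/5)

Computing each x[n]:
x[0] = 2
x[1] = -3
x[2] = 2
x[3] = -2
x[4] = 0

x = [2, -3, 2, -2, 0]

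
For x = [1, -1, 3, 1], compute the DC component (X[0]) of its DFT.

X[0] = Σ(n=0 to 3) x[n] · ω_4^0 = Σ x[n]
= (1) + (-1) + (3) + (1)

X[0] = 4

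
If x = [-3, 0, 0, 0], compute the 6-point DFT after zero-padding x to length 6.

Original 4-point DFT: [-3, -3, -3, -3]
Zero-padded 6-point DFT provides frequency interpolation.

DFT_6([x, 0, ...]) = [-3, -3, -3, -3, -3, -3]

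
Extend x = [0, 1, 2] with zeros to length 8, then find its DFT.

Original 3-point DFT: [3, -1.5000+0.8660i, -1.5000-0.8660i]
Zero-padded 8-point DFT provides frequency interpolation.

DFT_8([x, 0, ...]) = [3, 0.7071-2.7071i, -2-1i, -0.7071+1.2929i, 1, -0.7071-1.2929i, -2+1i, 0.7071+2.7071i]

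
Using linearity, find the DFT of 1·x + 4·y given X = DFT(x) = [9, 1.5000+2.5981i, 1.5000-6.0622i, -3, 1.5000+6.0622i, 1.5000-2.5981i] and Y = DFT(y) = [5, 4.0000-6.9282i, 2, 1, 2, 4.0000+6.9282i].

By linearity: DFT(1x + 4y) = 1·DFT(x) + 4·DFT(y)
= 1·[9, 1.5000+2.5981i, 1.5000-6.0622i, -3, 1.5000+6.0622i, 1.5000-2.5981i] + 4·[5, 4.0000-6.9282i, 2, 1, 2, 4.0000+6.9282i]

Computing element-wise:
Z[0] = 1·(9) + 4·(5) = 29
Z[1] = 1·(1.5000+2.5981i) + 4·(4.0000-6.9282i) = 17.5000-25.1147i
Z[2] = 1·(1.5000-6.0622i) + 4·(2) = 9.5000-6.0622i
Z[3] = 1·(-3) + 4·(1) = 1
Z[4] = 1·(1.5000+6.0622i) + 4·(2) = 9.5000+6.0622i
Z[5] = 1·(1.5000-2.5981i) + 4·(4.0000+6.9282i) = 17.5000+25.1147i

DFT(1x + 4y) = 1·X + 4·Y = [29, 17.5000-25.1147i, 9.5000-6.0622i, 1, 9.5000+6.0622i, 17.5000+25.1147i]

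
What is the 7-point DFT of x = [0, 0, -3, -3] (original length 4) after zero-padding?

Original 4-point DFT: [-6, 3-3i, 0, 3+3i]
Zero-padded 7-point DFT provides frequency interpolation.

DFT_7([x, 0, ...]) = [-6, 3.3705+4.2264i, 0.8324-3.6471i, -1.2029+0.5793i, -1.2029-0.5793i, 0.8324+3.6471i, 3.3705-4.2264i]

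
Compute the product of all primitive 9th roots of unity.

The primitive 9th roots of unity are ω_9^k for k coprime to 9: k ∈ {1, 2, 4, 5, 7, 8}
Their product equals the constant term of the cyclotomic polynomial Φ_9(x) up to sign.
For n ≥ 3, the product of all primitive nth roots of unity is 1. (For n=1 it is 1; for n=2 it is -1.)

1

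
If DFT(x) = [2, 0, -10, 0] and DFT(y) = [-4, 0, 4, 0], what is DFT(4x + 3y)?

By linearity: DFT(4x + 3y) = 4·DFT(x) + 3·DFT(y)
= 4·[2, 0, -10, 0] + 3·[-4, 0, 4, 0]

Computing element-wise:
Z[0] = 4·(2) + 3·(-4) = -4
Z[1] = 4·(0) + 3·(0) = 0
Z[2] = 4·(-10) + 3·(4) = -28
Z[3] = 4·(0) + 3·(0) = 0

DFT(4x + 3y) = 4·X + 3·Y = [-4, 0, -28, 0]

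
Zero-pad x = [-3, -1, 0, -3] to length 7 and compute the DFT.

Original 4-point DFT: [-7, -3-2i, 1, -3+2i]
Zero-padded 7-point DFT provides frequency interpolation.

DFT_7([x, 0, ...]) = [-7, -0.9206+2.0835i, -4.6479-1.3706i, -1.4315+3.3587i, -1.4315-3.3587i, -4.6479+1.3706i, -0.9206-2.0835i]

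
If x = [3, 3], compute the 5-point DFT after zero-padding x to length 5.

Original 2-point DFT: [6, 0]
Zero-padded 5-point DFT provides frequency interpolation.

DFT_5([x, 0, ...]) = [6, 3.9271-2.8532i, 0.5729-1.7634i, 0.5729+1.7634i, 3.9271+2.8532i]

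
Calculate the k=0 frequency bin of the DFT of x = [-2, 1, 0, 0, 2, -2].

X[0] = Σ(n=0 to 5) x[n] · ω_6^0 = Σ x[n]
= (-2) + (1) + (0) + (0) + (2) + (-2)

X[0] = -1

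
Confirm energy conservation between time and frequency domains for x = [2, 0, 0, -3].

Time domain:
Σ|x[n]|² = |2|² + |0|² + |0|² + |-3|² = 13.0000

Frequency domain:
(1/4)Σ|X[k]|² = (1/4)(|-1|² + |2-3i|² + |5|² + |2+3i|²) = (1/4)·52.0000 = 13.0000

Both sides agree, confirming Parseval's theorem.

Σ|x[n]|² = (1/N)Σ|X[k]|² = 13.0000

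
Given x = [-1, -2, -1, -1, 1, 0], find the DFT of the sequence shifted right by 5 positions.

Time shift by 5: X_shifted[k] = ω_6^(5k) · X[k]
Shifted x = [-2, -1, -1, 1, 0, -1]

DFT(x[n-5]) = [-4, -3.5000+0.8660i, 0.5000-0.8660i, -2, 0.5000+0.8660i, -3.5000-0.8660i]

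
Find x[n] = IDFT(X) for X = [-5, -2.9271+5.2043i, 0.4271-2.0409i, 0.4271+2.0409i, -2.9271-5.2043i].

x[n] = (1/5) Σ(k=0 to 4) X[k] · e^(2πikn/5)

Computing each x[n]:
x[0] = -2
x[1] = -3
x[2] = -2
x[3] = 2
x[4] = 0

x = [-2, -3, -2, 2, 0]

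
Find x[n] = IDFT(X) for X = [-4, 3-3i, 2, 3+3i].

x[n] = (1/4) Σ(k=0 to 3) X[k] · e^(2πikn/4)

Computing each x[n]:
x[0] = 1
x[1] = 0
x[2] = -2
x[3] = -3

x = [1, 0, -2, -3]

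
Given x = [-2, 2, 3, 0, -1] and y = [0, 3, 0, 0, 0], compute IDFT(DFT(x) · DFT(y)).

(x ⊛ y)[n] = Σ(m=0 to 4) x[m] · y[(n-m) mod 5]

Computing each output sample:
(x ⊛ y)[0] = -3
(x ⊛ y)[1] = -6
(x ⊛ y)[2] = 6
(x ⊛ y)[3] = 9
(x ⊛ y)[4] = 0

x ⊛ y = [-3, -6, 6, 9, 0]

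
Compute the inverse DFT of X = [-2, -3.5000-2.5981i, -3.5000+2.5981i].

x[n] = (1/3) Σ(k=0 to 2) X[k] · e^(2πikn/3)

Computing each x[n]:
x[0] = -3
x[1] = 2
x[2] = -1

x = [-3, 2, -1]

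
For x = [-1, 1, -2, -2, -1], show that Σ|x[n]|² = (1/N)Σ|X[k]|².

Time domain:
Σ|x[n]|² = |-1|² + |1|² + |-2|² + |-2|² + |-1|² = 11.0000

Frequency domain:
(1/5)Σ|X[k]|² = (1/5)(|-5|² + |2.2361-1.9021i|² + |-2.2361-1.1756i|² + |-2.2361+1.1756i|² + |2.2361+1.9021i|²) = (1/5)·55.0000 = 11.0000

Both sides agree, confirming Parseval's theorem.

Σ|x[n]|² = (1/N)Σ|X[k]|² = 11.0000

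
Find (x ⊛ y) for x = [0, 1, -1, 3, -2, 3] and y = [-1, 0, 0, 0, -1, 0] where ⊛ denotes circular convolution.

(x ⊛ y)[n] = Σ(m=0 to 5) x[m] · y[(n-m) mod 6]

Computing each output sample:
(x ⊛ y)[0] = 1
(x ⊛ y)[1] = -4
(x ⊛ y)[2] = 3
(x ⊛ y)[3] = -6
(x ⊛ y)[4] = 2
(x ⊛ y)[5] = -4

x ⊛ y = [1, -4, 3, -6, 2, -4]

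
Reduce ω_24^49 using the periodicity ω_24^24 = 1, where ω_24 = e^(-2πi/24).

Since ω_24^24 = 1, powers reduce modulo 24.
49 mod 24 = 1
So ω_24^49 = ω_24^1 = e^(-2πi·1/24)

ω_24^49 = ω_24^1 = 0.9659-0.2588i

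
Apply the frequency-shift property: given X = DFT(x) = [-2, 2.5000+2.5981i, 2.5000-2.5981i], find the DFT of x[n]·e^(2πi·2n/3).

Modulation property: DFT(ω_3^(-2n)·x[n]) = X[(k-2) mod 3], so circularly shift X by 2 positions.

X[k-2] = [2.5000+2.5981i, 2.5000-2.5981i, -2]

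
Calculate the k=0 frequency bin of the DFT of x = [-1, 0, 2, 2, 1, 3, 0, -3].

X[0] = Σ(n=0 to 7) x[n] · ω_8^0 = Σ x[n]
= (-1) + (0) + (2) + (2) + (1) + (3) + (0) + (-3)

X[0] = 4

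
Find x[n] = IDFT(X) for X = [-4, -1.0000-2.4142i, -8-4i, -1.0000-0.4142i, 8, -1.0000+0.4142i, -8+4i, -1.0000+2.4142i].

x[n] = (1/8) Σ(k=0 to 7) X[k] · e^(2πikn/8)

Computing each x[n]:
x[0] = -2
x[1] = 0
x[2] = 3
x[3] = -2
x[4] = -1
x[5] = -1
x[6] = 2
x[7] = -3

x = [-2, 0, 3, -2, -1, -1, 2, -3]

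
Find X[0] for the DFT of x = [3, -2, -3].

X[0] = Σ(n=0 to 2) x[n] · ω_3^0 = Σ x[n]
= (3) + (-2) + (-3)

X[0] = -2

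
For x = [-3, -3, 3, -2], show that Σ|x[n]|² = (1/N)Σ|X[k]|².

Time domain:
Σ|x[n]|² = |-3|² + |-3|² + |3|² + |-2|² = 31.0000

Frequency domain:
(1/4)Σ|X[k]|² = (1/4)(|-5|² + |-6+1i|² + |5|² + |-6-1i|²) = (1/4)·124.0000 = 31.0000

Both sides agree, confirming Parseval's theorem.

Σ|x[n]|² = (1/N)Σ|X[k]|² = 31.0000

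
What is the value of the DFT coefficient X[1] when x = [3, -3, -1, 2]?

X[1] = Σ(n=0 to 3) x[n] · ω_4^(1n) where ω_4 = e^(-2πi/4)
= (3)·ω_4^0 + (-3)·ω_4^1 + (-1)·ω_4^2 + (2)·ω_4^3

X[1] = 4+5i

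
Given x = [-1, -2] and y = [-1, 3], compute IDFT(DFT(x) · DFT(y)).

(x ⊛ y)[n] = Σ(m=0 to 1) x[m] · y[(n-m) mod 2]

Computing each output sample:
(x ⊛ y)[0] = -5
(x ⊛ y)[1] = -1

x ⊛ y = [-5, -1]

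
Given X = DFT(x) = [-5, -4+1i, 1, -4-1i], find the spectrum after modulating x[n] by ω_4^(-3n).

Modulation property: DFT(ω_4^(-3n)·x[n]) = X[(k-3) mod 4], so circularly shift X by 3 positions.

X[k-3] = [-4+1i, 1, -4-1i, -5]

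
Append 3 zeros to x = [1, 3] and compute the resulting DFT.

Original 2-point DFT: [4, -2]
Zero-padded 5-point DFT provides frequency interpolation.

DFT_5([x, 0, ...]) = [4, 1.9271-2.8532i, -1.4271-1.7634i, -1.4271+1.7634i, 1.9271+2.8532i]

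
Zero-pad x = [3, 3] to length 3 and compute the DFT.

Original 2-point DFT: [6, 0]
Zero-padded 3-point DFT provides frequency interpolation.

DFT_3([x, 0, ...]) = [6, 1.5000-2.5981i, 1.5000+2.5981i]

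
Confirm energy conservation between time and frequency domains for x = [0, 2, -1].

Time domain:
Σ|x[n]|² = |0|² + |2|² + |-1|² = 5.0000

Frequency domain:
(1/3)Σ|X[k]|² = (1/3)(|1|² + |-0.5000-2.5981i|² + |-0.5000+2.5981i|²) = (1/3)·15.0000 = 5.0000

Both sides agree, confirming Parseval's theorem.

Σ|x[n]|² = (1/N)Σ|X[k]|² = 5.0000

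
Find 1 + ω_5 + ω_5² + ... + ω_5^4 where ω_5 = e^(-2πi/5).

Sum of all nth roots of unity equals 0 for n > 1 (geometric series with r ≠ 1).

0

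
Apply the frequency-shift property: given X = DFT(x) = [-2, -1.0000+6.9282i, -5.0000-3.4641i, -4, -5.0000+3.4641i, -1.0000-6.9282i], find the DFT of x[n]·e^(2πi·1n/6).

Modulation property: DFT(ω_6^(-1n)·x[n]) = X[(k-1) mod 6], so circularly shift X by 1 positions.

X[k-1] = [-1.0000-6.9282i, -2, -1.0000+6.9282i, -5.0000-3.4641i, -4, -5.0000+3.4641i]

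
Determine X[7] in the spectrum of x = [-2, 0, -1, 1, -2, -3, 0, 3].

X[7] = Σ(n=0 to 7) x[n] · ω_8^(7n) where ω_8 = e^(-2πi/8)
= (-2)·ω_8^0 + (0)·ω_8^7 + (-1)·ω_8^14 + (1)·ω_8^21 + (-2)·ω_8^28 + (-3)·ω_8^35 + (0)·ω_8^42 + (3)·ω_8^49

X[7] = 3.5355-0.2929i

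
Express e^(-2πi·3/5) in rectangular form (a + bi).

ω_5^3 = e^(-2πi·3/5)
= cos(-2π·3/5) + i·sin(-2π·3/5)
= cos(-6π/5) + i·sin(-6π/5)

ω_5^3 = cos(-6π/5) + i·sin(-6π/5) = -0.8090+0.5878i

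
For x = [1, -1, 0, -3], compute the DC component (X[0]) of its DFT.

X[0] = Σ(n=0 to 3) x[n] · ω_4^0 = Σ x[n]
= (1) + (-1) + (0) + (-3)

X[0] = -3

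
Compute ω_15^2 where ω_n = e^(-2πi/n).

ω_15^2 = e^(-2πi·2/15)
= cos(-2π·2/15) + i·sin(-2π·2/15)
= cos(-4π/15) + i·sin(-4π/15)

ω_15^2 = cos(-4π/15) + i·sin(-4π/15) = 0.6691-0.7431i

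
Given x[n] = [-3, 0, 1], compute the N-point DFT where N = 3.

X[k] = Σ(n=0 to 2) x[n] · ω_3^(nk)
where ω_3 = e^(-2πi/3)

Computing each X[k]:
X[0] = -2
X[1] = -3.5000+0.8660i
X[2] = -3.5000-0.8660i

X = [-2, -3.5000+0.8660i, -3.5000-0.8660i]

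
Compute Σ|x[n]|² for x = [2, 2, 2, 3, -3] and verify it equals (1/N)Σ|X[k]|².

Time domain:
Σ|x[n]|² = |2|² + |2|² + |2|² + |3|² + |-3|² = 30.0000

Frequency domain:
(1/5)Σ|X[k]|² = (1/5)(|6|² + |-2.3541-4.1675i|² + |4.3541-3.8900i|² + |4.3541+3.8900i|² + |-2.3541+4.1675i|²) = (1/5)·150.0000 = 30.0000

Both sides agree, confirming Parseval's theorem.

Σ|x[n]|² = (1/N)Σ|X[k]|² = 30.0000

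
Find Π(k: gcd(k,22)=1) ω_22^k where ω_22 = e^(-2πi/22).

The primitive 22nd roots of unity are ω_22^k for k coprime to 22: k ∈ {1, 3, 5, 7, 9, 13, 15, 17, 19, 21}
Their product equals the constant term of the cyclotomic polynomial Φ_22(x) up to sign.
For n ≥ 3, the product of all primitive nth roots of unity is 1. (For n=1 it is 1; for n=2 it is -1.)

1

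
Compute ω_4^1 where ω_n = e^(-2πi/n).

ω_4^1 = e^(-2πi·1/4)
= cos(-2π·1/4) + i·sin(-2π·1/4)
= cos(-2π/4) + i·sin(-2π/4)

ω_4^1 = cos(-2π/4) + i·sin(-2π/4) = -1i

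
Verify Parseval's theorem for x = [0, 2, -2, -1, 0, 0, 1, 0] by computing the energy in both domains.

Time domain:
Σ|x[n]|² = |0|² + |2|² + |-2|² + |-1|² + |0|² + |0|² + |1|² + |0|² = 10.0000

Frequency domain:
(1/8)Σ|X[k]|² = (1/8)(|0|² + |2.1213+2.2929i|² + |1-3i|² + |-2.1213-3.7071i|² + |-2|² + |-2.1213+3.7071i|² + |1+3i|² + |2.1213-2.2929i|²) = (1/8)·80.0000 = 10.0000

Both sides agree, confirming Parseval's theorem.

Σ|x[n]|² = (1/N)Σ|X[k]|² = 10.0000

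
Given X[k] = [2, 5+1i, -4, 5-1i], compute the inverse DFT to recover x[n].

x[n] = (1/4) Σ(k=0 to 3) X[k] · e^(2πikn/4)

Computing each x[n]:
x[0] = 2
x[1] = 1
x[2] = -3
x[3] = 2

x = [2, 1, -3, 2]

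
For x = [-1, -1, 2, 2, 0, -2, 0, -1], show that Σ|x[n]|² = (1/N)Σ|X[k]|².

Time domain:
Σ|x[n]|² = |-1|² + |-1|² + |2|² + |2|² + |0|² + |-2|² + |0|² + |-1|² = 15.0000

Frequency domain:
(1/8)Σ|X[k]|² = (1/8)(|-1|² + |-2.4142-4.8284i|² + |-3+4i|² + |0.4142-0.8284i|² + |3|² + |0.4142+0.8284i|² + |-3-4i|² + |-2.4142+4.8284i|²) = (1/8)·120.0000 = 15.0000

Both sides agree, confirming Parseval's theorem.

Σ|x[n]|² = (1/N)Σ|X[k]|² = 15.0000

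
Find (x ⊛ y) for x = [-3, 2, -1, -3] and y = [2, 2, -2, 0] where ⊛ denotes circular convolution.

(x ⊛ y)[n] = Σ(m=0 to 3) x[m] · y[(n-m) mod 4]

Computing each output sample:
(x ⊛ y)[0] = -10
(x ⊛ y)[1] = 4
(x ⊛ y)[2] = 8
(x ⊛ y)[3] = -12

x ⊛ y = [-10, 4, 8, -12]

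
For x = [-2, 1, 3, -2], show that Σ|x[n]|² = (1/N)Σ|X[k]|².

Time domain:
Σ|x[n]|² = |-2|² + |1|² + |3|² + |-2|² = 18.0000

Frequency domain:
(1/4)Σ|X[k]|² = (1/4)(|0|² + |-5-3i|² + |2|² + |-5+3i|²) = (1/4)·72.0000 = 18.0000

Both sides agree, confirming Parseval's theorem.

Σ|x[n]|² = (1/N)Σ|X[k]|² = 18.0000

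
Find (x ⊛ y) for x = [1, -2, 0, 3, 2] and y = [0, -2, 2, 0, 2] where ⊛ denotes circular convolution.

(x ⊛ y)[n] = Σ(m=0 to 4) x[m] · y[(n-m) mod 5]

Computing each output sample:
(x ⊛ y)[0] = -2
(x ⊛ y)[1] = 2
(x ⊛ y)[2] = 12
(x ⊛ y)[3] = 0
(x ⊛ y)[4] = -4

x ⊛ y = [-2, 2, 12, 0, -4]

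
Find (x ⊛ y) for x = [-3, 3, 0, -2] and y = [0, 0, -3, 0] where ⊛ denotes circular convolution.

(x ⊛ y)[n] = Σ(m=0 to 3) x[m] · y[(n-m) mod 4]

Computing each output sample:
(x ⊛ y)[0] = 0
(x ⊛ y)[1] = 6
(x ⊛ y)[2] = 9
(x ⊛ y)[3] = -9

x ⊛ y = [0, 6, 9, -9]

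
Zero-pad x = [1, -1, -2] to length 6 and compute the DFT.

Original 3-point DFT: [-2, 2.5000-0.8660i, 2.5000+0.8660i]
Zero-padded 6-point DFT provides frequency interpolation.

DFT_6([x, 0, ...]) = [-2, 1.5000+2.5981i, 2.5000-0.8660i, 0, 2.5000+0.8660i, 1.5000-2.5981i]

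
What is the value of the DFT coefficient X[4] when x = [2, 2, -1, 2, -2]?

X[4] = Σ(n=0 to 4) x[n] · ω_5^(4n) where ω_5 = e^(-2πi/5)
= (2)·ω_5^0 + (2)·ω_5^4 + (-1)·ω_5^8 + (2)·ω_5^12 + (-2)·ω_5^16

X[4] = 1.1910+2.0409i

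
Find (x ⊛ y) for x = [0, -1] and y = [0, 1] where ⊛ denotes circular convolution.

(x ⊛ y)[n] = Σ(m=0 to 1) x[m] · y[(n-m) mod 2]

Computing each output sample:
(x ⊛ y)[0] = -1
(x ⊛ y)[1] = 0

x ⊛ y = [-1, 0]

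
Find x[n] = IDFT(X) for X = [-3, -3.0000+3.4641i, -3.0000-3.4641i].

x[n] = (1/3) Σ(k=0 to 2) X[k] · e^(2πikn/3)

Computing each x[n]:
x[0] = -3
x[1] = -2
x[2] = 2

x = [-3, -2, 2]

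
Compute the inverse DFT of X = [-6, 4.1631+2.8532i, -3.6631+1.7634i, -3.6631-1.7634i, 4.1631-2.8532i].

x[n] = (1/5) Σ(k=0 to 4) X[k] · e^(2πikn/5)

Computing each x[n]:
x[0] = -1
x[1] = -1
x[2] = -3
x[3] = -3
x[4] = 2

x = [-1, -1, -3, -3, 2]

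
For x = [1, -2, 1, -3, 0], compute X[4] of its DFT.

X[4] = Σ(n=0 to 4) x[n] · ω_5^(4n) where ω_5 = e^(-2πi/5)
= (1)·ω_5^0 + (-2)·ω_5^4 + (1)·ω_5^8 + (-3)·ω_5^12 + (0)·ω_5^16

X[4] = 2.0000+0.4490i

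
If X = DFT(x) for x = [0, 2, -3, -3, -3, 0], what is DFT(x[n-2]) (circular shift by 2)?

Time shift by 2: X_shifted[k] = ω_6^(2k) · X[k]
Shifted x = [-3, 0, 0, 2, -3, -3]

DFT(x[n-2]) = [-7, -5.0000-5.1962i, 2, -5, 2, -5.0000+5.1962i]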